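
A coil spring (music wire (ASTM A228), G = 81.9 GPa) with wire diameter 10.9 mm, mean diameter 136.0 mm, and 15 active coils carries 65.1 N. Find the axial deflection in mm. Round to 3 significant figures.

17.0 mm

k = Gd⁴/(8D³N_a) = (81.9×10³)(10.9⁴)/(8·136.0³·15) = 3.8299 N/mm
δ = F/k = 65.1 / 3.8299 = 16.998 mm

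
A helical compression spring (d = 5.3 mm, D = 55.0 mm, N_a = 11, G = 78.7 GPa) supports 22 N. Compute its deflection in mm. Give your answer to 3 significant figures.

k = Gd⁴/(8D³N_a) = (78.7×10³)(5.3⁴)/(8·55.0³·11) = 4.2414 N/mm
δ = F/k = 22 / 4.2414 = 5.187 mm

5.19 mm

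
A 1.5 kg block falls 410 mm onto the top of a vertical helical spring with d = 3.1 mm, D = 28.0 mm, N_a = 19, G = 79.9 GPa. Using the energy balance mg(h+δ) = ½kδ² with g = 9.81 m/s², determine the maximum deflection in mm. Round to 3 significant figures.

80.8 mm

k = Gd⁴/(8D³N_a) = (79.9×10³)(3.1⁴)/(8·28.0³·19) = 2.2114 N/mm
W = mg = 1.5 × 9.81 = 14.715 N
½kδ² − Wδ − Wh = 0 → δ = (W + √(W² + 2kWh))/k
δ = (14.715 + √(216.53 + 26683.9))/2.2114 = (14.715 + 164.01)/2.2114 = 80.82 mm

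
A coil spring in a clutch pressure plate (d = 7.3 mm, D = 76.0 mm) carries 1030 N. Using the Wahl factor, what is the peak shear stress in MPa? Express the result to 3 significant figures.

584 MPa

Spring index C = D/d = 76.0/7.3 = 10.4110
K_W = (4C−1)/(4C−4) + 0.615/C = 40.644/37.644 + 0.0591 = 1.1388
τ₀ = 8FD/(πd³) = 8·1030·76.0/(π·7.3³) = 626240/1222.1 = 512.42 MPa
τ_max = K·τ₀ = 1.1388 × 512.42 = 583.52 MPa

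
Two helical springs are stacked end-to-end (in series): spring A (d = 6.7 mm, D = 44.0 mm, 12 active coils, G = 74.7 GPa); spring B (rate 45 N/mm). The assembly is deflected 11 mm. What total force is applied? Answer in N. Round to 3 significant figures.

144 N

k_A = Gd⁴/(8D³N_a) = (74.7×10³)(6.7⁴)/(8·44.0³·12) = 18.407 N/mm
Series: 1/k_eq = 1/18.407 + 1/45 = 0.076548; k_eq = 13.064 N/mm
F = k_eq·δ = 13.064·11 = 143.7 N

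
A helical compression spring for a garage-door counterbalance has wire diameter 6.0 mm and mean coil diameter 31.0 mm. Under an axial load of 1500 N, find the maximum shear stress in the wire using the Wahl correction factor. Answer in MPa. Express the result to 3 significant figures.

712 MPa

Spring index C = D/d = 31.0/6.0 = 5.1667
K_W = (4C−1)/(4C−4) + 0.615/C = 19.667/16.667 + 0.1190 = 1.2990
τ₀ = 8FD/(πd³) = 8·1500·31.0/(π·6.0³) = 372000/678.58 = 548.2 MPa
τ_max = K·τ₀ = 1.2990 × 548.2 = 712.13 MPa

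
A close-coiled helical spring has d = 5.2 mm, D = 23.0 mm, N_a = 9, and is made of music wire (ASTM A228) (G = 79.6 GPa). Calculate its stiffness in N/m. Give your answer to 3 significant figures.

k = Gd⁴/(8D³N_a) = (79.6×10³ × 5.2⁴) / (8 × 23.0³ × 9)
  = 5.82005e+07 / 876024 = 66.437 N/mm = 66437 N/m

66400 N/m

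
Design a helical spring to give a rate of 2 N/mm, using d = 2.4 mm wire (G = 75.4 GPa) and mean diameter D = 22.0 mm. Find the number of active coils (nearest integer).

15

N_a = Gd⁴/(8D³k) = (75.4×10³ × 2.4⁴)/(8 × 22.0³ × 2)
    = 2.50159e+06 / 170368 = 14.68 → 15 coils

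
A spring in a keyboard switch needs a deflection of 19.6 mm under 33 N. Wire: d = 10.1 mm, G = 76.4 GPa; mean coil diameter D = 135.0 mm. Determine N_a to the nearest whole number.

24

Required rate k = F/δ = 33/19.6 = 1.6837 N/mm
N_a = Gd⁴/(8D³k) = (76.4×10³ × 10.1⁴)/(8 × 135.0³ × 1.6837)
    = 7.95021e+08 / 3.31397e+07 = 23.99 → 24 coils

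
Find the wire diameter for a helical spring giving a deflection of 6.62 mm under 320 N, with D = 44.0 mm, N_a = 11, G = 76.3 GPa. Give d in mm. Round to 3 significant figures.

Required rate k = F/δ = 320/6.62 = 48.338 N/mm
d = (8D³N_a·k / G)^(1/4) = (8·44.0³·11·48.338 / (76.3×10³))^0.25
  = (4749.1)^0.25 = 8.3014 mm

8.30 mm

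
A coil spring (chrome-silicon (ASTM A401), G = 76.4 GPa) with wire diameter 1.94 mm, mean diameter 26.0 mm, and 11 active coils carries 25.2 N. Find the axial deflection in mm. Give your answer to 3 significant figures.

k = Gd⁴/(8D³N_a) = (76.4×10³)(1.94⁴)/(8·26.0³·11) = 0.69968 N/mm
δ = F/k = 25.2 / 0.69968 = 36.017 mm

36.0 mm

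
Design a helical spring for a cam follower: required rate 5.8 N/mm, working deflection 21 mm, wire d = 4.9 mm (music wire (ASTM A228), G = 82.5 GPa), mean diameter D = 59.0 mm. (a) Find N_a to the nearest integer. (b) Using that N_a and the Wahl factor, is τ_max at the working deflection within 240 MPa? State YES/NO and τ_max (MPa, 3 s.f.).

N_a = Gd⁴/(8D³k) = (82.5×10³)(4.9⁴)/(8·59.0³·5.8) = 4.991 → N_a = 5
Actual rate k = Gd⁴/(8D³·5) = 5.7892 N/mm
Working load F = kδ = 5.7892·21 = 121.57 N
C = 59.0/4.9 = 12.0408; K_W = (4C−1)/(4C−4)+0.615/C = 1.1190
τ_max = K_W·8FD/(πd³) = 1.1190·155.25 = 173.73 MPa
τ_max ≤ 240 MPa → acceptable

(a) 5 coils; (b) YES, τ_max = 174 MPa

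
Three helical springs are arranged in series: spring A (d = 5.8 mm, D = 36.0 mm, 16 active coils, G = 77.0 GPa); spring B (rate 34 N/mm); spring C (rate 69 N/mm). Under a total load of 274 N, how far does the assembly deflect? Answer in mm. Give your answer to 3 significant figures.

k_A = Gd⁴/(8D³N_a) = (77.0×10³)(5.8⁴)/(8·36.0³·16) = 14.591 N/mm
Series: 1/k_eq = 1/14.591 + 1/34 + 1/69 = 0.11244; k_eq = 8.8936 N/mm
δ = F/k_eq = 274/8.8936 = 30.809 mm

30.8 mm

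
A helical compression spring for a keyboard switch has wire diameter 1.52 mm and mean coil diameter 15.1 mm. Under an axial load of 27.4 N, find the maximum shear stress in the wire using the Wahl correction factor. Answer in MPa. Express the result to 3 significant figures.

Spring index C = D/d = 15.1/1.52 = 9.9342
K_W = (4C−1)/(4C−4) + 0.615/C = 38.737/35.737 + 0.0619 = 1.1459
τ₀ = 8FD/(πd³) = 8·27.4·15.1/(π·1.52³) = 3309.92/11.033 = 300.01 MPa
τ_max = K·τ₀ = 1.1459 × 300.01 = 343.77 MPa

344 MPa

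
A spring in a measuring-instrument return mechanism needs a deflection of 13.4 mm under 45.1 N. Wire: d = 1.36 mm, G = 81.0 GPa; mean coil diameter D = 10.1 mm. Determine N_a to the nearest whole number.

Required rate k = F/δ = 45.1/13.4 = 3.3657 N/mm
N_a = Gd⁴/(8D³k) = (81.0×10³ × 1.36⁴)/(8 × 10.1³ × 3.3657)
    = 277103 / 27741.2 = 9.989 → 10 coils

10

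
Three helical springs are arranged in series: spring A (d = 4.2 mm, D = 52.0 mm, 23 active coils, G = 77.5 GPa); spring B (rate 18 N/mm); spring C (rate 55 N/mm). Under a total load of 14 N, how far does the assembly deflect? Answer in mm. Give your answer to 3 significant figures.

16.1 mm

k_A = Gd⁴/(8D³N_a) = (77.5×10³)(4.2⁴)/(8·52.0³·23) = 0.93212 N/mm
Series: 1/k_eq = 1/0.93212 + 1/18 + 1/55 = 1.1466; k_eq = 0.87217 N/mm
δ = F/k_eq = 14/0.87217 = 16.052 mm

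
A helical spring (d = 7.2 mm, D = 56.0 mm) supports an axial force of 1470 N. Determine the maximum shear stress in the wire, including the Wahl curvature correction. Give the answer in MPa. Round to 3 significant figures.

668 MPa

Spring index C = D/d = 56.0/7.2 = 7.7778
K_W = (4C−1)/(4C−4) + 0.615/C = 30.111/27.111 + 0.0791 = 1.1897
τ₀ = 8FD/(πd³) = 8·1470·56.0/(π·7.2³) = 658560/1172.6 = 561.63 MPa
τ_max = K·τ₀ = 1.1897 × 561.63 = 668.18 MPa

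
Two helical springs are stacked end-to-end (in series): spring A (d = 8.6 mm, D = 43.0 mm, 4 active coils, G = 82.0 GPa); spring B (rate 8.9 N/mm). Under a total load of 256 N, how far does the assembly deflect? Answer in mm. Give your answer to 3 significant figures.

30.2 mm

k_A = Gd⁴/(8D³N_a) = (82.0×10³)(8.6⁴)/(8·43.0³·4) = 176.3 N/mm
Series: 1/k_eq = 1/176.3 + 1/8.9 = 0.11803; k_eq = 8.4723 N/mm
δ = F/k_eq = 256/8.4723 = 30.216 mm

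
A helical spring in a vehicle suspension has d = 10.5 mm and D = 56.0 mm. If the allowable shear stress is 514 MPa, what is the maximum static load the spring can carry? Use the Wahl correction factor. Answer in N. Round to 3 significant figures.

3240 N

C = D/d = 56.0/10.5 = 5.3333
K_W = (4C−1)/(4C−4) + 0.615/C = 20.333/17.333 + 0.1153 = 1.2884
τ_max = K·8FD/(πd³) → F_max = τ_allow·πd³/(8DK)
F_max = 514·π·10.5³/(8·56.0·1.2884) = 1.8693e+06/577.2 = 3238.6 N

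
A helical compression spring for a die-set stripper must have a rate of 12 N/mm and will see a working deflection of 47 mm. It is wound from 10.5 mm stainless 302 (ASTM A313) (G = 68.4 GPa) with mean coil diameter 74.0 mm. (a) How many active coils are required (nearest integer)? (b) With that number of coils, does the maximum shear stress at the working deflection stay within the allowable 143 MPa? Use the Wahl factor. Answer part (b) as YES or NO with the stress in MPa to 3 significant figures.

(a) 21 coils; (b) YES, τ_max = 113 MPa

N_a = Gd⁴/(8D³k) = (68.4×10³)(10.5⁴)/(8·74.0³·12) = 21.37 → N_a = 21
Actual rate k = Gd⁴/(8D³·21) = 12.213 N/mm
Working load F = kδ = 12.213·47 = 573.99 N
C = 74.0/10.5 = 7.0476; K_W = (4C−1)/(4C−4)+0.615/C = 1.2113
τ_max = K_W·8FD/(πd³) = 1.2113·93.435 = 113.18 MPa
τ_max ≤ 143 MPa → acceptable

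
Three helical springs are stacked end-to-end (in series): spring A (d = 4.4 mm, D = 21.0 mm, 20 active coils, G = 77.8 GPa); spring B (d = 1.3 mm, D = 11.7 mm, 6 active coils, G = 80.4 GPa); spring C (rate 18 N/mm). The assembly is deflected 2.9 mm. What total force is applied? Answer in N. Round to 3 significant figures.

6.57 N

k_A = Gd⁴/(8D³N_a) = (77.8×10³)(4.4⁴)/(8·21.0³·20) = 19.679 N/mm
k_B = Gd⁴/(8D³N_a) = (80.4×10³)(1.3⁴)/(8·11.7³·6) = 2.987 N/mm
Series: 1/k_eq = 1/19.679 + 1/2.987 + 1/18 = 0.44116; k_eq = 2.2668 N/mm
F = k_eq·δ = 2.2668·2.9 = 6.5736 N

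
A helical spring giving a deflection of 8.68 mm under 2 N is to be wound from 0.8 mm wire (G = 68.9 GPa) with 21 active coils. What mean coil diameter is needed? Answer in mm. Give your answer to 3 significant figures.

Required rate k = F/δ = 2/8.68 = 0.23041 N/mm
D = (Gd⁴/(8N_a·k))^(1/3) = (68.9×10³·0.8⁴/(8·21·0.23041))^(1/3)
  = (729.054)^(1/3) = 9.0002 mm

9.00 mm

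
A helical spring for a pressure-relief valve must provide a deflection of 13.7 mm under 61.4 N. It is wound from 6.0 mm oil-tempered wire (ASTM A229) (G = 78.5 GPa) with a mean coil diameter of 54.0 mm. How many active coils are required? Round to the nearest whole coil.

Required rate k = F/δ = 61.4/13.7 = 4.4818 N/mm
N_a = Gd⁴/(8D³k) = (78.5×10³ × 6.0⁴)/(8 × 54.0³ × 4.4818)
    = 1.01736e+08 / 5.64572e+06 = 18.02 → 18 coils

18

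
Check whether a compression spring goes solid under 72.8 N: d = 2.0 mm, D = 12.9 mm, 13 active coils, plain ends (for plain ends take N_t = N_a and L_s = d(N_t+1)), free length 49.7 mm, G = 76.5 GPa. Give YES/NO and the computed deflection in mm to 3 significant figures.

NO, δ = 13.3 mm

k = Gd⁴/(8D³N_a) = (76.5×10³)(2.0⁴)/(8·12.9³·13) = 5.4825 N/mm
N_t = 13; L_s = 2.0·14 = 28 mm; δ_solid = L₀ − L_s = 49.7 − 28 = 21.7 mm
δ = F/k = 72.8/5.4825 = 13.279 mm
δ < δ_solid → spring does not go solid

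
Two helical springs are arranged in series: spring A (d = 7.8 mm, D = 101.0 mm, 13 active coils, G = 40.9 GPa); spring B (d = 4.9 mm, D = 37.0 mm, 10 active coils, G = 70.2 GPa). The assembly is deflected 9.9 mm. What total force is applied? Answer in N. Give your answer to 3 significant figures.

k_A = Gd⁴/(8D³N_a) = (40.9×10³)(7.8⁴)/(8·101.0³·13) = 1.4129 N/mm
k_B = Gd⁴/(8D³N_a) = (70.2×10³)(4.9⁴)/(8·37.0³·10) = 9.9868 N/mm
Series: 1/k_eq = 1/1.4129 + 1/9.9868 = 0.80791; k_eq = 1.2378 N/mm
F = k_eq·δ = 1.2378·9.9 = 12.254 N

12.3 N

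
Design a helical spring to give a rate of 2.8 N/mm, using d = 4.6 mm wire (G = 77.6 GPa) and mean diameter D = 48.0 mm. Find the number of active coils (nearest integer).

N_a = Gd⁴/(8D³k) = (77.6×10³ × 4.6⁴)/(8 × 48.0³ × 2.8)
    = 3.47451e+07 / 2.47726e+06 = 14.03 → 14 coils

14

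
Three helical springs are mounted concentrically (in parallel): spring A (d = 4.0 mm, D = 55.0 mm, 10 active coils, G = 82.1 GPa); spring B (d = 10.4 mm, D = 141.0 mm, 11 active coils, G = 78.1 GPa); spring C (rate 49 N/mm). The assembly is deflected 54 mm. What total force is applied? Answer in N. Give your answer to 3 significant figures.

2930 N

k_A = Gd⁴/(8D³N_a) = (82.1×10³)(4.0⁴)/(8·55.0³·10) = 1.5791 N/mm
k_B = Gd⁴/(8D³N_a) = (78.1×10³)(10.4⁴)/(8·141.0³·11) = 3.7038 N/mm
Parallel: k_eq = 1.5791 + 3.7038 + 49 = 54.283 N/mm
F = k_eq·δ = 54.283·54 = 2931.3 N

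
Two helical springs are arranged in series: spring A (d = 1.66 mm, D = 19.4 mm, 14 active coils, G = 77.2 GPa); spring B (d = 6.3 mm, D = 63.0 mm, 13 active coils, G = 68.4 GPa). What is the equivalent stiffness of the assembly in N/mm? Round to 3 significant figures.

0.611 N/mm

k_A = Gd⁴/(8D³N_a) = (77.2×10³)(1.66⁴)/(8·19.4³·14) = 0.71685 N/mm
k_B = Gd⁴/(8D³N_a) = (68.4×10³)(6.3⁴)/(8·63.0³·13) = 4.1435 N/mm
Series: 1/k_eq = 1/0.71685 + 1/4.1435 = 1.6363; k_eq = 0.61112 N/mm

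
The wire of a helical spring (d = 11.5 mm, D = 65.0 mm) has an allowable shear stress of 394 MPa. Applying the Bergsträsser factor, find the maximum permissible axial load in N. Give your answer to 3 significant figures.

2880 N

C = D/d = 65.0/11.5 = 5.6522
K_B = (4C+2)/(4C−3) = 24.609/19.609 = 1.2550
τ_max = K·8FD/(πd³) → F_max = τ_allow·πd³/(8DK)
F_max = 394·π·11.5³/(8·65.0·1.2550) = 1.8825e+06/652.59 = 2884.7 N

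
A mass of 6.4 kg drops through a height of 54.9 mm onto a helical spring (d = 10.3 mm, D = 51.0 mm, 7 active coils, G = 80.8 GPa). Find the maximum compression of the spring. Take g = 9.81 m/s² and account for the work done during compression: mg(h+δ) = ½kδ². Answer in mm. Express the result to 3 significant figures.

k = Gd⁴/(8D³N_a) = (80.8×10³)(10.3⁴)/(8·51.0³·7) = 122.42 N/mm
W = mg = 6.4 × 9.81 = 62.784 N
½kδ² − Wδ − Wh = 0 → δ = (W + √(W² + 2kWh))/k
δ = (62.784 + √(3941.8 + 843943))/122.42 = (62.784 + 920.81)/122.42 = 8.0344 mm

8.03 mm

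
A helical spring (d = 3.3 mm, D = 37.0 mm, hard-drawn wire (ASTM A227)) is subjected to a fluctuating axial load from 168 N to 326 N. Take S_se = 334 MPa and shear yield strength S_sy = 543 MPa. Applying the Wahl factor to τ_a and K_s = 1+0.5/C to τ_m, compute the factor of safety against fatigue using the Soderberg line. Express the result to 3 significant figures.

0.514

C = D/d = 37.0/3.3 = 11.2121; K_W = (4C−1)/(4C−4)+0.615/C = 1.1283; K_s = 1+0.5/C = 1.0446
F_a = (F_max−F_min)/2 = 79 N; F_m = (F_max+F_min)/2 = 247 N
τ_a = K_W·8F_aD/(πd³) = 1.1283 × 207.12 = 233.69 MPa
τ_m = K_s·8F_mD/(πd³) = 1.0446 × 647.59 = 676.46 MPa
Soderberg: 1/n_f = τ_a/S_se + τ_m/S_sy = 233.69/334 + 676.46/543 = 0.69969 + 1.24579 = 1.9455
n_f = 1/1.9455 = 0.514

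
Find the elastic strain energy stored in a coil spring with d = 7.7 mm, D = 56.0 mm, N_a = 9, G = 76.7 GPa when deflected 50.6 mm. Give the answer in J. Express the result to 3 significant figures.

k = Gd⁴/(8D³N_a) = (76.7×10³)(7.7⁴)/(8·56.0³·9) = 21.324 N/mm
U = ½kδ² = 0.5 × 21.324 × 50.6² = 27298 N·mm = 27.298 J

27.3 J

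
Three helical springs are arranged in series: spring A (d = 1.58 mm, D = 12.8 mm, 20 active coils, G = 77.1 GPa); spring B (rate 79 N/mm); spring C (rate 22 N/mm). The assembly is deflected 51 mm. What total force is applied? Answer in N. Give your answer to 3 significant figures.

k_A = Gd⁴/(8D³N_a) = (77.1×10³)(1.58⁴)/(8·12.8³·20) = 1.432 N/mm
Series: 1/k_eq = 1/1.432 + 1/79 + 1/22 = 0.75645; k_eq = 1.322 N/mm
F = k_eq·δ = 1.322·51 = 67.42 N

67.4 N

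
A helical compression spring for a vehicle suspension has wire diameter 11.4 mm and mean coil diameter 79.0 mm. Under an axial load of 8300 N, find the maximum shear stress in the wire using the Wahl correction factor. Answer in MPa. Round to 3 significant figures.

1370 MPa

Spring index C = D/d = 79.0/11.4 = 6.9298
K_W = (4C−1)/(4C−4) + 0.615/C = 26.719/23.719 + 0.0887 = 1.2152
τ₀ = 8FD/(πd³) = 8·8300·79.0/(π·11.4³) = 5.2456e+06/4654.4 = 1127 MPa
τ_max = K·τ₀ = 1.2152 × 1127 = 1369.6 MPa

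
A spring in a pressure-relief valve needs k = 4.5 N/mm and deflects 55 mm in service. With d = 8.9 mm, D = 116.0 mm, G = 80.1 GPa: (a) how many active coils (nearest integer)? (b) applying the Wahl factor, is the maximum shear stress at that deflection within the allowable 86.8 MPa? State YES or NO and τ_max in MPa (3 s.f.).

N_a = Gd⁴/(8D³k) = (80.1×10³)(8.9⁴)/(8·116.0³·4.5) = 8.944 → N_a = 9
Actual rate k = Gd⁴/(8D³·9) = 4.4718 N/mm
Working load F = kδ = 4.4718·55 = 245.95 N
C = 116.0/8.9 = 13.0337; K_W = (4C−1)/(4C−4)+0.615/C = 1.1095
τ_max = K_W·8FD/(πd³) = 1.1095·103.06 = 114.34 MPa
τ_max > 86.8 MPa → exceeds allowable

(a) 9 coils; (b) NO, τ_max = 114 MPa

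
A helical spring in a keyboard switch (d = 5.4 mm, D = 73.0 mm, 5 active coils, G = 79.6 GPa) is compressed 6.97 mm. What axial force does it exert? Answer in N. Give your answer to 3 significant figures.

30.3 N

k = Gd⁴/(8D³N_a) = (79.6×10³)(5.4⁴)/(8·73.0³·5) = 4.3497 N/mm
F = k·δ = 4.3497 × 6.97 = 30.317 N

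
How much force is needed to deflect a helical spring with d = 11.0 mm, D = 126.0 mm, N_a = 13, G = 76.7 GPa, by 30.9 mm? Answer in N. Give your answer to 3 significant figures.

k = Gd⁴/(8D³N_a) = (76.7×10³)(11.0⁴)/(8·126.0³·13) = 5.3979 N/mm
F = k·δ = 5.3979 × 30.9 = 166.79 N

167 N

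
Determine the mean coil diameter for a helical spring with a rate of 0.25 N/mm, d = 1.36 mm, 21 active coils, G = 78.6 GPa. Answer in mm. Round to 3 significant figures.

18.6 mm

D = (Gd⁴/(8N_a·k))^(1/3) = (78.6×10³·1.36⁴/(8·21·0.25))^(1/3)
  = (6402.19)^(1/3) = 18.5685 mm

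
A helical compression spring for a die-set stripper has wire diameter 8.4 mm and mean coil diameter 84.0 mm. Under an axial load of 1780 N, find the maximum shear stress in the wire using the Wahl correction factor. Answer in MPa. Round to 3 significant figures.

Spring index C = D/d = 84.0/8.4 = 10.0000
K_W = (4C−1)/(4C−4) + 0.615/C = 39.000/36.000 + 0.0615 = 1.1448
τ₀ = 8FD/(πd³) = 8·1780·84.0/(π·8.4³) = 1.19616e+06/1862 = 642.39 MPa
τ_max = K·τ₀ = 1.1448 × 642.39 = 735.43 MPa

735 MPa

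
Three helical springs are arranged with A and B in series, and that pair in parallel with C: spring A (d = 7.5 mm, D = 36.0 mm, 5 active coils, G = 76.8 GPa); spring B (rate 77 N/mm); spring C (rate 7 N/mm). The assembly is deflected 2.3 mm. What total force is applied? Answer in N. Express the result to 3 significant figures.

127 N

k_A = Gd⁴/(8D³N_a) = (76.8×10³)(7.5⁴)/(8·36.0³·5) = 130.21 N/mm
Springs A,B series: k_AB = 1/(1/130.21+1/77) = 48.386 N/mm; parallel with C: k_eq = 48.386+7 = 55.386 N/mm
F = k_eq·δ = 55.386·2.3 = 127.39 N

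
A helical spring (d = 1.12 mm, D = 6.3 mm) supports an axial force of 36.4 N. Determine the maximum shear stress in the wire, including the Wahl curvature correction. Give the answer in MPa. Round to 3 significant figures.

Spring index C = D/d = 6.3/1.12 = 5.6250
K_W = (4C−1)/(4C−4) + 0.615/C = 21.500/18.500 + 0.1093 = 1.2715
τ₀ = 8FD/(πd³) = 8·36.4·6.3/(π·1.12³) = 1834.56/4.4137 = 415.65 MPa
τ_max = K·τ₀ = 1.2715 × 415.65 = 528.5 MPa

528 MPa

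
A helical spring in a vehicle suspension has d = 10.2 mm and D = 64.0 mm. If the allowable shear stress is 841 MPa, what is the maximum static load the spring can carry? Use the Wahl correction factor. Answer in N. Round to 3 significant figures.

4420 N

C = D/d = 64.0/10.2 = 6.2745
K_W = (4C−1)/(4C−4) + 0.615/C = 24.098/21.098 + 0.0980 = 1.2402
τ_max = K·8FD/(πd³) → F_max = τ_allow·πd³/(8DK)
F_max = 841·π·10.2³/(8·64.0·1.2402) = 2.8038e+06/634.99 = 4415.5 N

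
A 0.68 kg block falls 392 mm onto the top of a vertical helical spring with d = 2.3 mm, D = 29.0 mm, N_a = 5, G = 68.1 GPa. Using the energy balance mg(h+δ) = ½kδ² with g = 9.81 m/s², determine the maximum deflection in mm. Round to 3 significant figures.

55.3 mm

k = Gd⁴/(8D³N_a) = (68.1×10³)(2.3⁴)/(8·29.0³·5) = 1.9535 N/mm
W = mg = 0.68 × 9.81 = 6.6708 N
½kδ² − Wδ − Wh = 0 → δ = (W + √(W² + 2kWh))/k
δ = (6.6708 + √(44.5 + 10216.4))/1.9535 = (6.6708 + 101.3)/1.9535 = 55.27 mm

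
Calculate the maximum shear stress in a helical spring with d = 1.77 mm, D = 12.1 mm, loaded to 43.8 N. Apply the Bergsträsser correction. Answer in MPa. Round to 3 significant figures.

293 MPa

Spring index C = D/d = 12.1/1.77 = 6.8362
K_B = (4C+2)/(4C−3) = 29.345/24.345 = 1.2054
τ₀ = 8FD/(πd³) = 8·43.8·12.1/(π·1.77³) = 4239.84/17.421 = 243.38 MPa
τ_max = K·τ₀ = 1.2054 × 243.38 = 293.36 MPa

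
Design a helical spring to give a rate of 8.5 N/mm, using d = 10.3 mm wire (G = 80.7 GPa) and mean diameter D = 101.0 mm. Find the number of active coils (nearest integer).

N_a = Gd⁴/(8D³k) = (80.7×10³ × 10.3⁴)/(8 × 101.0³ × 8.5)
    = 9.08286e+08 / 7.00605e+07 = 12.96 → 13 coils

13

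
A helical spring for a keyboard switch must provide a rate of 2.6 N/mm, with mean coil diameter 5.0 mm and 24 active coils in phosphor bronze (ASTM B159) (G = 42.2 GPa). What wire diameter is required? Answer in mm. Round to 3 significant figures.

d = (8D³N_a·k / G)^(1/4) = (8·5.0³·24·2.6 / (42.2×10³))^0.25
  = (1.4787)^0.25 = 1.1027 mm

1.10 mm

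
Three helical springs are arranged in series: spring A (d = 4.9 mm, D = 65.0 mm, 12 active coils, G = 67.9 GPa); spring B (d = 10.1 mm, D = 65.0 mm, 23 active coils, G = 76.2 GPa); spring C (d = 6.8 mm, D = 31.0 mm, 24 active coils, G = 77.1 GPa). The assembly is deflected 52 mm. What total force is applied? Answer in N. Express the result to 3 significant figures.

67.4 N

k_A = Gd⁴/(8D³N_a) = (67.9×10³)(4.9⁴)/(8·65.0³·12) = 1.4847 N/mm
k_B = Gd⁴/(8D³N_a) = (76.2×10³)(10.1⁴)/(8·65.0³·23) = 15.692 N/mm
k_C = Gd⁴/(8D³N_a) = (77.1×10³)(6.8⁴)/(8·31.0³·24) = 28.821 N/mm
Series: 1/k_eq = 1/1.4847 + 1/15.692 + 1/28.821 = 0.77195; k_eq = 1.2954 N/mm
F = k_eq·δ = 1.2954·52 = 67.362 N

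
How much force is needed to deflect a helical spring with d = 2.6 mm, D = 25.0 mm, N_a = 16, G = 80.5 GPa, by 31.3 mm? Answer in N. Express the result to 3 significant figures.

k = Gd⁴/(8D³N_a) = (80.5×10³)(2.6⁴)/(8·25.0³·16) = 1.8393 N/mm
F = k·δ = 1.8393 × 31.3 = 57.571 N

57.6 N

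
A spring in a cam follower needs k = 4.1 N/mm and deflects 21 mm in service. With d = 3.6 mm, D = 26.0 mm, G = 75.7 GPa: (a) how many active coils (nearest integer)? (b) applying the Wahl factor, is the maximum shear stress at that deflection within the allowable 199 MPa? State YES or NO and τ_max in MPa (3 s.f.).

(a) 22 coils; (b) YES, τ_max = 148 MPa

N_a = Gd⁴/(8D³k) = (75.7×10³)(3.6⁴)/(8·26.0³·4.1) = 22.06 → N_a = 22
Actual rate k = Gd⁴/(8D³·22) = 4.1103 N/mm
Working load F = kδ = 4.1103·21 = 86.316 N
C = 26.0/3.6 = 7.2222; K_W = (4C−1)/(4C−4)+0.615/C = 1.2057
τ_max = K_W·8FD/(πd³) = 1.2057·122.49 = 147.68 MPa
τ_max ≤ 199 MPa → acceptable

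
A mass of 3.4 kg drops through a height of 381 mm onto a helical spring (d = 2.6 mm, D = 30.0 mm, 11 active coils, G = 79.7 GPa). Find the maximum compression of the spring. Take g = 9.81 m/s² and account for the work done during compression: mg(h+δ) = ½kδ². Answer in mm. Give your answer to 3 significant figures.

152 mm

k = Gd⁴/(8D³N_a) = (79.7×10³)(2.6⁴)/(8·30.0³·11) = 1.5329 N/mm
W = mg = 3.4 × 9.81 = 33.354 N
½kδ² − Wδ − Wh = 0 → δ = (W + √(W² + 2kWh))/k
δ = (33.354 + √(1112.5 + 38959))/1.5329 = (33.354 + 200.18)/1.5329 = 152.35 mm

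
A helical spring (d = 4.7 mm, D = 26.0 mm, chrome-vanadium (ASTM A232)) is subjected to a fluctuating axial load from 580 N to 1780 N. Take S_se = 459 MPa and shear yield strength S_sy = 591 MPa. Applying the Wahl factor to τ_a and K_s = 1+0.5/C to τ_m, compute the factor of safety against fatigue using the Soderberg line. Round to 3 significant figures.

C = D/d = 26.0/4.7 = 5.5319; K_W = (4C−1)/(4C−4)+0.615/C = 1.2767; K_s = 1+0.5/C = 1.0904
F_a = (F_max−F_min)/2 = 600 N; F_m = (F_max+F_min)/2 = 1180 N
τ_a = K_W·8F_aD/(πd³) = 1.2767 × 382.62 = 488.48 MPa
τ_m = K_s·8F_mD/(πd³) = 1.0904 × 752.49 = 820.51 MPa
Soderberg: 1/n_f = τ_a/S_se + τ_m/S_sy = 488.48/459 + 820.51/591 = 1.06423 + 1.38833 = 2.4526
n_f = 1/2.4526 = 0.4077

0.408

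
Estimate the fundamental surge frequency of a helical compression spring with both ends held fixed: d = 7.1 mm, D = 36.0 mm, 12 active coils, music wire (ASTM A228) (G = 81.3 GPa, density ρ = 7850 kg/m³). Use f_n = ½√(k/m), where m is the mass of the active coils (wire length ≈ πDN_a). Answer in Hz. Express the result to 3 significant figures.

165 Hz

k = Gd⁴/(8D³N_a) = (81.3×10³)(7.1⁴)/(8·36.0³·12) = 46.126 N/mm = 46126 N/m
Wire length L = πDN_a = π·36.0·12 = 1357.2 mm
m = ρ·(πd²/4)·L = 7850 × 39.592×10⁻⁶ m² × 1.3572 m = 0.4218 kg
f_n = ½√(k/m) = 0.5·√(46126/0.4218) = 0.5·√(1.0935e+05) = 165.34 Hz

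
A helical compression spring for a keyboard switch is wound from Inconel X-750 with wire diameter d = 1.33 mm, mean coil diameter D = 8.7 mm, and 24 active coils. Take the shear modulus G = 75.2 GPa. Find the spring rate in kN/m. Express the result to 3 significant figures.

1.86 kN/m

k = Gd⁴/(8D³N_a) = (75.2×10³ × 1.33⁴) / (8 × 8.7³ × 24)
  = 235301 / 126433 = 1.8611 N/mm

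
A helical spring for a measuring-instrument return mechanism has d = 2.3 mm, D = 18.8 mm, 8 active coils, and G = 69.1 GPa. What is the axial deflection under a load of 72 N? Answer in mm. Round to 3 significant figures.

k = Gd⁴/(8D³N_a) = (69.1×10³)(2.3⁴)/(8·18.8³·8) = 4.5471 N/mm
δ = F/k = 72 / 4.5471 = 15.834 mm

15.8 mm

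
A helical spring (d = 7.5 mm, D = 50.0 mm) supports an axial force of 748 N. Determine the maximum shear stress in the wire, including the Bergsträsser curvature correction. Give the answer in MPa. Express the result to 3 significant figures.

Spring index C = D/d = 50.0/7.5 = 6.6667
K_B = (4C+2)/(4C−3) = 28.667/23.667 = 1.2113
τ₀ = 8FD/(πd³) = 8·748·50.0/(π·7.5³) = 299200/1325.4 = 225.75 MPa
τ_max = K·τ₀ = 1.2113 × 225.75 = 273.44 MPa

273 MPa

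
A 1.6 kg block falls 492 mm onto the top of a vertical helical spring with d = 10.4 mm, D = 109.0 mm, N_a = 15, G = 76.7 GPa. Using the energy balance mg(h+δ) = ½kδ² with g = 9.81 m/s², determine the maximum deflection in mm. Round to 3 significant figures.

54.5 mm

k = Gd⁴/(8D³N_a) = (76.7×10³)(10.4⁴)/(8·109.0³·15) = 5.7739 N/mm
W = mg = 1.6 × 9.81 = 15.696 N
½kδ² − Wδ − Wh = 0 → δ = (W + √(W² + 2kWh))/k
δ = (15.696 + √(246.36 + 89176.8))/5.7739 = (15.696 + 299.04)/5.7739 = 54.51 mm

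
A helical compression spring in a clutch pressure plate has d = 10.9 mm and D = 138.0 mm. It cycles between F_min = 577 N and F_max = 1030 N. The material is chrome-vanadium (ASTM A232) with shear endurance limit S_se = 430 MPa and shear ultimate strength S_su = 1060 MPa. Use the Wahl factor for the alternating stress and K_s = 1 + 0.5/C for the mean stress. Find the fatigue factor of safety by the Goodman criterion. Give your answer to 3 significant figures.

2.68

C = D/d = 138.0/10.9 = 12.6606; K_W = (4C−1)/(4C−4)+0.615/C = 1.1129; K_s = 1+0.5/C = 1.0395
F_a = (F_max−F_min)/2 = 226.5 N; F_m = (F_max+F_min)/2 = 803.5 N
τ_a = K_W·8F_aD/(πd³) = 1.1129 × 61.462 = 68.401 MPa
τ_m = K_s·8F_mD/(πd³) = 1.0395 × 218.03 = 226.65 MPa
Goodman: 1/n_f = τ_a/S_se + τ_m/S_su = 68.401/430 + 226.65/1060 = 0.15907 + 0.21382 = 0.37289
n_f = 1/0.37289 = 2.682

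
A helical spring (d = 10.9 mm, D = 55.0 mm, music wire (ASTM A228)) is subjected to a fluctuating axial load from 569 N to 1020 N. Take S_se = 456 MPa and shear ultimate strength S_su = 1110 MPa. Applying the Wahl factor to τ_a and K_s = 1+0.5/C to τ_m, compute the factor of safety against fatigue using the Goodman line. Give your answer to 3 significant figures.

C = D/d = 55.0/10.9 = 5.0459; K_W = (4C−1)/(4C−4)+0.615/C = 1.3073; K_s = 1+0.5/C = 1.0991
F_a = (F_max−F_min)/2 = 225.5 N; F_m = (F_max+F_min)/2 = 794.5 N
τ_a = K_W·8F_aD/(πd³) = 1.3073 × 24.388 = 31.881 MPa
τ_m = K_s·8F_mD/(πd³) = 1.0991 × 85.925 = 94.439 MPa
Goodman: 1/n_f = τ_a/S_se + τ_m/S_su = 31.881/456 + 94.439/1110 = 0.06991 + 0.08508 = 0.15499
n_f = 1/0.15499 = 6.452

6.45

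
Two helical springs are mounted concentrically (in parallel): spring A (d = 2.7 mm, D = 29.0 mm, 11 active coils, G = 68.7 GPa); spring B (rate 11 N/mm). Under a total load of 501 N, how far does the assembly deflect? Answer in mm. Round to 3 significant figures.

39.4 mm

k_A = Gd⁴/(8D³N_a) = (68.7×10³)(2.7⁴)/(8·29.0³·11) = 1.7011 N/mm
Parallel: k_eq = 1.7011 + 11 = 12.701 N/mm
δ = F/k_eq = 501/12.701 = 39.445 mm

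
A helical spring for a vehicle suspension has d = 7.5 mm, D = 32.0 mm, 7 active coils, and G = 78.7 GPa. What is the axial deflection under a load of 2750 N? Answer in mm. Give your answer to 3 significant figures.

k = Gd⁴/(8D³N_a) = (78.7×10³)(7.5⁴)/(8·32.0³·7) = 135.7 N/mm
δ = F/k = 2750 / 135.7 = 20.265 mm

20.3 mm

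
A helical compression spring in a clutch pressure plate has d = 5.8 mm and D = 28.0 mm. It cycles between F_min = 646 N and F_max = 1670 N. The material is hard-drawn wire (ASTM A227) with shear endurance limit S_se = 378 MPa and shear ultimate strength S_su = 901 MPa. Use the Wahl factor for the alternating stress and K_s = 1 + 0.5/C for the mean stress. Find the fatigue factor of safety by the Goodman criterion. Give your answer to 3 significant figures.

0.852

C = D/d = 28.0/5.8 = 4.8276; K_W = (4C−1)/(4C−4)+0.615/C = 1.3233; K_s = 1+0.5/C = 1.1036
F_a = (F_max−F_min)/2 = 512 N; F_m = (F_max+F_min)/2 = 1158 N
τ_a = K_W·8F_aD/(πd³) = 1.3233 × 187.1 = 247.6 MPa
τ_m = K_s·8F_mD/(πd³) = 1.1036 × 423.18 = 467.01 MPa
Goodman: 1/n_f = τ_a/S_se + τ_m/S_su = 247.6/378 + 467.01/901 = 0.65503 + 0.51832 = 1.1734
n_f = 1/1.1734 = 0.8523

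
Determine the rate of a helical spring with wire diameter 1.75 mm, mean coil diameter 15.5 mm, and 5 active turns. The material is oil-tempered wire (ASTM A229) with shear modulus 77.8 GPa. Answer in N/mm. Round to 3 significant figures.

4.90 N/mm

k = Gd⁴/(8D³N_a) = (77.8×10³ × 1.75⁴) / (8 × 15.5³ × 5)
  = 729679 / 148955 = 4.8987 N/mm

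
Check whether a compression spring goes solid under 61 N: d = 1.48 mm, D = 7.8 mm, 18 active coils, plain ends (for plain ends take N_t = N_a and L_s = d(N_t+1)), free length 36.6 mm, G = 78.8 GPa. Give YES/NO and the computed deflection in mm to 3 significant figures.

k = Gd⁴/(8D³N_a) = (78.8×10³)(1.48⁴)/(8·7.8³·18) = 5.5326 N/mm
N_t = 18; L_s = 1.48·19 = 28.12 mm; δ_solid = L₀ − L_s = 36.6 − 28.12 = 8.48 mm
δ = F/k = 61/5.5326 = 11.026 mm
δ ≥ δ_solid → spring goes solid

YES, δ = 11.0 mm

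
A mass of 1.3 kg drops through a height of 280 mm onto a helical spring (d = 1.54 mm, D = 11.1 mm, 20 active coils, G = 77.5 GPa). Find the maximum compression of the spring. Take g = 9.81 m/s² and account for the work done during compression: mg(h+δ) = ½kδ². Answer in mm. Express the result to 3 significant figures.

k = Gd⁴/(8D³N_a) = (77.5×10³)(1.54⁴)/(8·11.1³·20) = 1.992 N/mm
W = mg = 1.3 × 9.81 = 12.753 N
½kδ² − Wδ − Wh = 0 → δ = (W + √(W² + 2kWh))/k
δ = (12.753 + √(162.64 + 14226.4))/1.992 = (12.753 + 119.95)/1.992 = 66.619 mm

66.6 mm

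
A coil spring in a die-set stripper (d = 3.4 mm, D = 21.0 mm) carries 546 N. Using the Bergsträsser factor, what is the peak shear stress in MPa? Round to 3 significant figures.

914 MPa

Spring index C = D/d = 21.0/3.4 = 6.1765
K_B = (4C+2)/(4C−3) = 26.706/21.706 = 1.2304
τ₀ = 8FD/(πd³) = 8·546·21.0/(π·3.4³) = 91728/123.48 = 742.87 MPa
τ_max = K·τ₀ = 1.2304 × 742.87 = 914 MPa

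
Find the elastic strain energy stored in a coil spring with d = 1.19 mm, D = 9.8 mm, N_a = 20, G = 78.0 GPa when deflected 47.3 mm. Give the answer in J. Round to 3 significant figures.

k = Gd⁴/(8D³N_a) = (78.0×10³)(1.19⁴)/(8·9.8³·20) = 1.0387 N/mm
U = ½kδ² = 0.5 × 1.0387 × 47.3² = 1161.9 N·mm = 1.1619 J

1.16 J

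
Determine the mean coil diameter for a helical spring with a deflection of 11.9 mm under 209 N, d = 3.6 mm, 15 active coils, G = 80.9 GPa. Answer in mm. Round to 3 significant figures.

Required rate k = F/δ = 209/11.9 = 17.563 N/mm
D = (Gd⁴/(8N_a·k))^(1/3) = (80.9×10³·3.6⁴/(8·15·17.563))^(1/3)
  = (6447.3)^(1/3) = 18.6120 mm

18.6 mm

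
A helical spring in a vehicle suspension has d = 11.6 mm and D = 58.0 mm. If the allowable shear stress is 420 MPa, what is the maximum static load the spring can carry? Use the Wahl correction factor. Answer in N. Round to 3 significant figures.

C = D/d = 58.0/11.6 = 5.0000
K_W = (4C−1)/(4C−4) + 0.615/C = 19.000/16.000 + 0.1230 = 1.3105
τ_max = K·8FD/(πd³) → F_max = τ_allow·πd³/(8DK)
F_max = 420·π·11.6³/(8·58.0·1.3105) = 2.0596e+06/608.07 = 3387 N

3390 N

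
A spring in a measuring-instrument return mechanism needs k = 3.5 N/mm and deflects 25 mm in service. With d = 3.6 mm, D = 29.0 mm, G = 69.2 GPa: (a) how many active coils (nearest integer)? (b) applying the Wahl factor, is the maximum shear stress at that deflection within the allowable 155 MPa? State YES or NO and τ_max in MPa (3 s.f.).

(a) 17 coils; (b) NO, τ_max = 164 MPa

N_a = Gd⁴/(8D³k) = (69.2×10³)(3.6⁴)/(8·29.0³·3.5) = 17.02 → N_a = 17
Actual rate k = Gd⁴/(8D³·17) = 3.5042 N/mm
Working load F = kδ = 3.5042·25 = 87.604 N
C = 29.0/3.6 = 8.0556; K_W = (4C−1)/(4C−4)+0.615/C = 1.1826
τ_max = K_W·8FD/(πd³) = 1.1826·138.66 = 163.99 MPa
τ_max > 155 MPa → exceeds allowable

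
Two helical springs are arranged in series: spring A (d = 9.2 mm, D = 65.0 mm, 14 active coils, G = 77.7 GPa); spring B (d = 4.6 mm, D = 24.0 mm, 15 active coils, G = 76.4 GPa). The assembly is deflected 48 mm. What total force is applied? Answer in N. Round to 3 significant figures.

k_A = Gd⁴/(8D³N_a) = (77.7×10³)(9.2⁴)/(8·65.0³·14) = 18.097 N/mm
k_B = Gd⁴/(8D³N_a) = (76.4×10³)(4.6⁴)/(8·24.0³·15) = 20.621 N/mm
Series: 1/k_eq = 1/18.097 + 1/20.621 = 0.10375; k_eq = 9.6385 N/mm
F = k_eq·δ = 9.6385·48 = 462.65 N

463 N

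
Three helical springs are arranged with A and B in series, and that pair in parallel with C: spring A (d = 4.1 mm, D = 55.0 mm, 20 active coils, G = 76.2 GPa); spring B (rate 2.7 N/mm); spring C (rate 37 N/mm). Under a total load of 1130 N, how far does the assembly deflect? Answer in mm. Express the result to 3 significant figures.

30.0 mm

k_A = Gd⁴/(8D³N_a) = (76.2×10³)(4.1⁴)/(8·55.0³·20) = 0.80888 N/mm
Springs A,B series: k_AB = 1/(1/0.80888+1/2.7) = 0.62241 N/mm; parallel with C: k_eq = 0.62241+37 = 37.622 N/mm
δ = F/k_eq = 1130/37.622 = 30.035 mm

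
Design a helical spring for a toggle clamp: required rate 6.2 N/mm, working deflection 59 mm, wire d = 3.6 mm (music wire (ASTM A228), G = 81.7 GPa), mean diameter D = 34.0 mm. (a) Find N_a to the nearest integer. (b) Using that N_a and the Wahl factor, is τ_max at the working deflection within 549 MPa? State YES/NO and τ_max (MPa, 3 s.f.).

(a) 7 coils; (b) NO, τ_max = 788 MPa

N_a = Gd⁴/(8D³k) = (81.7×10³)(3.6⁴)/(8·34.0³·6.2) = 7.039 → N_a = 7
Actual rate k = Gd⁴/(8D³·7) = 6.2346 N/mm
Working load F = kδ = 6.2346·59 = 367.84 N
C = 34.0/3.6 = 9.4444; K_W = (4C−1)/(4C−4)+0.615/C = 1.1539
τ_max = K_W·8FD/(πd³) = 1.1539·682.61 = 787.68 MPa
τ_max > 549 MPa → exceeds allowable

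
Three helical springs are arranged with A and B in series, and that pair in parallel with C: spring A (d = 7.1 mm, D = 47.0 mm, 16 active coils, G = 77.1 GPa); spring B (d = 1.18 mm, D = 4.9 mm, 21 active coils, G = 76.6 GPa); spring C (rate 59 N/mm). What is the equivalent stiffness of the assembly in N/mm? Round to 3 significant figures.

k_A = Gd⁴/(8D³N_a) = (77.1×10³)(7.1⁴)/(8·47.0³·16) = 14.743 N/mm
k_B = Gd⁴/(8D³N_a) = (76.6×10³)(1.18⁴)/(8·4.9³·21) = 7.5138 N/mm
Springs A,B series: k_AB = 1/(1/14.743+1/7.5138) = 4.9772 N/mm; parallel with C: k_eq = 4.9772+59 = 63.977 N/mm

64.0 N/mm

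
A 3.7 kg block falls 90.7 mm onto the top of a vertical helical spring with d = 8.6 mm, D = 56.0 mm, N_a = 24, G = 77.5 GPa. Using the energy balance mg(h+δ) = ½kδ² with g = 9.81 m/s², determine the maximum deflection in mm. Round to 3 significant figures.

k = Gd⁴/(8D³N_a) = (77.5×10³)(8.6⁴)/(8·56.0³·24) = 12.573 N/mm
W = mg = 3.7 × 9.81 = 36.297 N
½kδ² − Wδ − Wh = 0 → δ = (W + √(W² + 2kWh))/k
δ = (36.297 + √(1317.5 + 82782.4))/12.573 = (36.297 + 290)/12.573 = 25.953 mm

26.0 mm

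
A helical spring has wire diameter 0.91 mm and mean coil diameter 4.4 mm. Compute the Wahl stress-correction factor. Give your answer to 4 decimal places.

C = D/d = 4.4/0.91 = 4.8352
K_W = (4C−1)/(4C−4) + 0.615/C = 18.341/15.341 + 0.1272 = 1.3228

1.3228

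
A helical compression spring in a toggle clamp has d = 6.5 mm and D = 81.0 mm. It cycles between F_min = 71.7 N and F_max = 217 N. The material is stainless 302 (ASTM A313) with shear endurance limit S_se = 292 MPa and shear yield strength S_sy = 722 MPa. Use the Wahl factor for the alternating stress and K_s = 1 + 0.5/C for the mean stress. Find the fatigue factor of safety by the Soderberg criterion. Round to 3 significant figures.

C = D/d = 81.0/6.5 = 12.4615; K_W = (4C−1)/(4C−4)+0.615/C = 1.1148; K_s = 1+0.5/C = 1.0401
F_a = (F_max−F_min)/2 = 72.65 N; F_m = (F_max+F_min)/2 = 144.35 N
τ_a = K_W·8F_aD/(πd³) = 1.1148 × 54.566 = 60.829 MPa
τ_m = K_s·8F_mD/(πd³) = 1.0401 × 108.42 = 112.77 MPa
Soderberg: 1/n_f = τ_a/S_se + τ_m/S_sy = 60.829/292 + 112.77/722 = 0.20832 + 0.15619 = 0.36451
n_f = 1/0.36451 = 2.743

2.74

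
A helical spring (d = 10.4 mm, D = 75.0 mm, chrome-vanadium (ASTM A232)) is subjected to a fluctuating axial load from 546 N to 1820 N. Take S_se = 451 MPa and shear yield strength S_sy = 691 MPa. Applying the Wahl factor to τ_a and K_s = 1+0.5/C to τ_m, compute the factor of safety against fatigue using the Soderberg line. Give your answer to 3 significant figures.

C = D/d = 75.0/10.4 = 7.2115; K_W = (4C−1)/(4C−4)+0.615/C = 1.2060; K_s = 1+0.5/C = 1.0693
F_a = (F_max−F_min)/2 = 637 N; F_m = (F_max+F_min)/2 = 1183 N
τ_a = K_W·8F_aD/(πd³) = 1.2060 × 108.15 = 130.44 MPa
τ_m = K_s·8F_mD/(πd³) = 1.0693 × 200.86 = 214.78 MPa
Soderberg: 1/n_f = τ_a/S_se + τ_m/S_sy = 130.44/451 + 214.78/691 = 0.28921 + 0.31083 = 0.60004
n_f = 1/0.60004 = 1.667

1.67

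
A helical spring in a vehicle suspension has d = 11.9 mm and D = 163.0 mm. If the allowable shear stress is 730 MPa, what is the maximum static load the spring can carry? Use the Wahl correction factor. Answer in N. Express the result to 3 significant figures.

C = D/d = 163.0/11.9 = 13.6975
K_W = (4C−1)/(4C−4) + 0.615/C = 53.790/50.790 + 0.0449 = 1.1040
τ_max = K·8FD/(πd³) → F_max = τ_allow·πd³/(8DK)
F_max = 730·π·11.9³/(8·163.0·1.1040) = 3.8647e+06/1439.6 = 2684.6 N

2680 N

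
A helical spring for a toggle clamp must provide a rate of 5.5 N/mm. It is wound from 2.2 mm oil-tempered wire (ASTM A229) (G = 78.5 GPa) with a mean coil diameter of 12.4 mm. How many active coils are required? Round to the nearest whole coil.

22

N_a = Gd⁴/(8D³k) = (78.5×10³ × 2.2⁴)/(8 × 12.4³ × 5.5)
    = 1.83891e+06 / 83891.5 = 21.92 → 22 coils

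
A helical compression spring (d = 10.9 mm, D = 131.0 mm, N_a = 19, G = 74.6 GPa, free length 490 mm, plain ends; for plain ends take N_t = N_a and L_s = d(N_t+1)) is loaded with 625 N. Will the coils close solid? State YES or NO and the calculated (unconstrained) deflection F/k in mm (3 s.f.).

NO, δ = 203 mm

k = Gd⁴/(8D³N_a) = (74.6×10³)(10.9⁴)/(8·131.0³·19) = 3.0817 N/mm
N_t = 19; L_s = 10.9·20 = 218 mm; δ_solid = L₀ − L_s = 490 − 218 = 272 mm
δ = F/k = 625/3.0817 = 202.81 mm
δ < δ_solid → spring does not go solid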